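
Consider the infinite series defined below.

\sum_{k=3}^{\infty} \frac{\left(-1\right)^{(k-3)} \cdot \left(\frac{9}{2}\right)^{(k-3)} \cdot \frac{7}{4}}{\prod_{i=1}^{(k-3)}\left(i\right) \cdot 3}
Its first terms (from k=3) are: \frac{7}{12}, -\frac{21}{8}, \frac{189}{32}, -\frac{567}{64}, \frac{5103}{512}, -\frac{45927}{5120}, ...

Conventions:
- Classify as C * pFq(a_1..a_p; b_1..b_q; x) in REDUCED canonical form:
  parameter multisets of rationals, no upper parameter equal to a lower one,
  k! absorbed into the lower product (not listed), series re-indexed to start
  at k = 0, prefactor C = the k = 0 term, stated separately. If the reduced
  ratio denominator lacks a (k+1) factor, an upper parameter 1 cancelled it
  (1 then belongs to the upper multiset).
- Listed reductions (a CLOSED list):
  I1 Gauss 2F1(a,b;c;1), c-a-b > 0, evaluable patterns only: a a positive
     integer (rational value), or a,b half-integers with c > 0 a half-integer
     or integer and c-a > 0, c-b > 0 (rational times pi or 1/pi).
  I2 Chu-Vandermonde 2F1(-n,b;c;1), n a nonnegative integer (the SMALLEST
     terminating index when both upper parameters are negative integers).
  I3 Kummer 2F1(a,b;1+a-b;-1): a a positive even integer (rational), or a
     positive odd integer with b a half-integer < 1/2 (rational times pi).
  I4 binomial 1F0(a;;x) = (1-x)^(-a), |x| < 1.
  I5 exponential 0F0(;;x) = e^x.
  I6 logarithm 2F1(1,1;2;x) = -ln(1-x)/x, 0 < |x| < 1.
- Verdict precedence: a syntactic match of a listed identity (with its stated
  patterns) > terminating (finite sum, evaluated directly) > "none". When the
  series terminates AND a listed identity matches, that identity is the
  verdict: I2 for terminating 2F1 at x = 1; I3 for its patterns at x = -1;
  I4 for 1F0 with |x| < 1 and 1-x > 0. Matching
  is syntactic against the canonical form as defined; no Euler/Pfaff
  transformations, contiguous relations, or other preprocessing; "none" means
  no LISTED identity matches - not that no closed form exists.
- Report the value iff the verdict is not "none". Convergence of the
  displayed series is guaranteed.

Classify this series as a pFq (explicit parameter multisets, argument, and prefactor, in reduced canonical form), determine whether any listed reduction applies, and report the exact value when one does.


Classification (C = \frac{7}{12}): 0F0 with upper {-}, lower {-}, argument x = -\frac{9}{2}. Verdict at x = -\frac{9}{2}: the I5 exponential reduction matches (the 0F0 exponential series at x = -\frac{9}{2}). Its exact value is \frac{7}{12} \cdot e^{-\frac{9}{2}}.

Structural cue: with t_0 = \frac{7}{12}, the (-1)^k factor (C = 7/12) folds into the argument's sign.
Consecutive-term ratio: r(k) = -\frac{9}{2} * 1 / [(k+1)] ; factor over Q: parameters, x = -\frac{9}{2}, and C = \frac{7}{12}.


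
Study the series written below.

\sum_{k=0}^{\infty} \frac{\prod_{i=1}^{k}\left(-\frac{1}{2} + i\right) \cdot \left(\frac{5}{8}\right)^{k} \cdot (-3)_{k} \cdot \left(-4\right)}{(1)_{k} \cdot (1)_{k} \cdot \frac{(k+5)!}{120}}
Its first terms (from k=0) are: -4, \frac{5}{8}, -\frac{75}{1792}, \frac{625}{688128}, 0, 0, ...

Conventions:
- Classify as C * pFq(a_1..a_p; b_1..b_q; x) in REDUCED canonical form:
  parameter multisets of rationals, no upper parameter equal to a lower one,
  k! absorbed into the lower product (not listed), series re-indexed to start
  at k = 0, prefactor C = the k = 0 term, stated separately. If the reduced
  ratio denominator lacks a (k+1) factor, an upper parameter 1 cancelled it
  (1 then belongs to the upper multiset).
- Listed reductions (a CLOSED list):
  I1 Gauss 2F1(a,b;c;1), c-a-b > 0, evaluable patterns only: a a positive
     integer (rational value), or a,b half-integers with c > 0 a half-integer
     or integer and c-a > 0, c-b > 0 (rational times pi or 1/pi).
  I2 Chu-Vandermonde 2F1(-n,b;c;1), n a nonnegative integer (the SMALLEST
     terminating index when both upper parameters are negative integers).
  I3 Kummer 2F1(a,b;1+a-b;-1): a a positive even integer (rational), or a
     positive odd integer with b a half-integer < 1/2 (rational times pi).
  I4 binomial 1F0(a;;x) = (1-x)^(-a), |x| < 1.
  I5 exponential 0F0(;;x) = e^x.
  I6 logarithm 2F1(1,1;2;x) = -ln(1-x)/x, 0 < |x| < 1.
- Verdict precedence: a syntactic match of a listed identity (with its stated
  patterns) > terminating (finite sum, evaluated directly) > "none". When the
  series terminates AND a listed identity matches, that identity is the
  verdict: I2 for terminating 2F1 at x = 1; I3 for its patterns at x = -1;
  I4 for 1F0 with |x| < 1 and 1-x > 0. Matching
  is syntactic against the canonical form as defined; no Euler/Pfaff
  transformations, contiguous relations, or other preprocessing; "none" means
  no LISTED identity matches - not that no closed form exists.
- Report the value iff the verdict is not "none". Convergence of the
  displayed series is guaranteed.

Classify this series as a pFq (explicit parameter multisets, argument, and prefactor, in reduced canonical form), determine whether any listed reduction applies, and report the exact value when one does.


Prefactor -4, argument \frac{5}{8}: 2F2 with upper {-3, \frac{1}{2}} over lower {1, 6}. Verdict: terminating at k = 3: the factor (-3)_k kills every later term; summing the 4 survivors is exact. Exact value: -\frac{335801}{98304}.

First insight: t_0 = -4 here, and the running product (prefactor -4) telescopes to a rising factorial.
Step ratio: r(k) = \frac{5}{8} * (k-3) (k+\frac{1}{2}) / [(k+1) (k+6) (k+1)] - rational in k. x = \frac{5}{8}; t_0 = -4; negate the roots.


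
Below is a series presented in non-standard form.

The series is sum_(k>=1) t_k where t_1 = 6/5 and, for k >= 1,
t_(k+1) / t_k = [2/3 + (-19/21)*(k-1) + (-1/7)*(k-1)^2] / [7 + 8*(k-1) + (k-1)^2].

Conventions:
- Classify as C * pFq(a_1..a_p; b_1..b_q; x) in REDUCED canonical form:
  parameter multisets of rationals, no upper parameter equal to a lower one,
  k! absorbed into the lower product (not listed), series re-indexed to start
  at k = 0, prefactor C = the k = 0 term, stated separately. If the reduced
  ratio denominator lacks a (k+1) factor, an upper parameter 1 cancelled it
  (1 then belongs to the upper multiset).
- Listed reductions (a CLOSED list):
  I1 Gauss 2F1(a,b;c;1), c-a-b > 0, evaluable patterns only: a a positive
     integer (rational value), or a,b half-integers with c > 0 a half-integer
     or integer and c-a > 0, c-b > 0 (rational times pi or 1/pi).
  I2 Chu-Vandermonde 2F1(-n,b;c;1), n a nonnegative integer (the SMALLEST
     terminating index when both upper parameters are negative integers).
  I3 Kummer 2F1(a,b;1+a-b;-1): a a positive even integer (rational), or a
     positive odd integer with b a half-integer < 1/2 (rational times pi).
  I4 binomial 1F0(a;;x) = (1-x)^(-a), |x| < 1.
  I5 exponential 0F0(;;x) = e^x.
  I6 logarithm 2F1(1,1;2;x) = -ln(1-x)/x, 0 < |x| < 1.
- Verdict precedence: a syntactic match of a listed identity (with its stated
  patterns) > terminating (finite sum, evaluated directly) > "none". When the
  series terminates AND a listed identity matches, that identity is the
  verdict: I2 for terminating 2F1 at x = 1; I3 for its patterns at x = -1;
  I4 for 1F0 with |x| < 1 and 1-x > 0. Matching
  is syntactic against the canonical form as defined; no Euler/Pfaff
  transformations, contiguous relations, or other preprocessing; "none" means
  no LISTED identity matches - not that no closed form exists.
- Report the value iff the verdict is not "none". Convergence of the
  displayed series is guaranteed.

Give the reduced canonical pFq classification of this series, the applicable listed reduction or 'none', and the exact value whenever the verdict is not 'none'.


Structural cue: x = (-1/7) and the parameter 7 appears in both the upper and lower lists and cancels.
Term ratio: r(k) = (-1/7) * (k-2/3) / [(k+1)] - rational; roots negated = parameters, x = (-1/7), C = 6/5.

At argument -1/7: a 1F0 with upper {-2/3}, lower {-}, scaled by C = 6/5. Verdict: the binomial series (I4) fires (the 1F0 binomial series: exponent 2/3, x = -1/7). Exact value: (6/5) * (8/7)^(2/3).


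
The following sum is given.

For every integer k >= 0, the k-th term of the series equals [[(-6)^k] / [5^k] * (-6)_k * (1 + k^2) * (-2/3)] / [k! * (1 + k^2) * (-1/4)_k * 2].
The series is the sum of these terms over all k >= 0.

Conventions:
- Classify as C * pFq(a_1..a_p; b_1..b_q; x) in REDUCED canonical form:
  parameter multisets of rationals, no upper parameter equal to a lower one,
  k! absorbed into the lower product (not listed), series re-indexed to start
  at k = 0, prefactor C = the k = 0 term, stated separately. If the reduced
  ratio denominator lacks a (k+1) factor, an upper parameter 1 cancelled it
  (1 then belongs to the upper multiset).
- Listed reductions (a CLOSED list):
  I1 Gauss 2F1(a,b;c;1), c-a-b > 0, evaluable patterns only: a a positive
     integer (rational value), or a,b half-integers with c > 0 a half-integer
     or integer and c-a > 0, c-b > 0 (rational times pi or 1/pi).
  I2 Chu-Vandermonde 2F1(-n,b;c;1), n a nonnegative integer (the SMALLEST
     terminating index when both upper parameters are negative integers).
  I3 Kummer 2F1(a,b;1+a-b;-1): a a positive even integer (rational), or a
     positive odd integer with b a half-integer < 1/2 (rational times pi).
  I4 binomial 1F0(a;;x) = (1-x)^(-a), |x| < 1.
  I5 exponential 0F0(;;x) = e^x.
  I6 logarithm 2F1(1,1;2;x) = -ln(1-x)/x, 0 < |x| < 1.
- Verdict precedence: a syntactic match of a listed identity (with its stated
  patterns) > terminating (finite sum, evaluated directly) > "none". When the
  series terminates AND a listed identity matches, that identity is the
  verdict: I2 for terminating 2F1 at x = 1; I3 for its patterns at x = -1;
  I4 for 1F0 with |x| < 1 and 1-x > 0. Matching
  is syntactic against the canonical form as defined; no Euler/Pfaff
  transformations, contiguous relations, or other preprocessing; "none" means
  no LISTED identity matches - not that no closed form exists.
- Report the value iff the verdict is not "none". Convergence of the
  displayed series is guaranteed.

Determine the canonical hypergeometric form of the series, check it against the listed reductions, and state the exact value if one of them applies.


Canonical form: C = -1/3 times 1F1 with upper {-6}, lower {-1/4}, x = -6/5. Verdict: terminating (-6 upstairs). 7 nonzero terms in all; added directly. Exact value: 32848226309/342890625.

The tell: with t_0 = -1/3, the constant factors (C = -1/3, x = -6/5) combine into one prefactor.
Consecutive-term ratio: r(k) = (-6/5) * (k-6) / [(k-1/4) (k+1)] - rational in k, leading ratio (-6/5); with t_0 = -1/3, classification follows.


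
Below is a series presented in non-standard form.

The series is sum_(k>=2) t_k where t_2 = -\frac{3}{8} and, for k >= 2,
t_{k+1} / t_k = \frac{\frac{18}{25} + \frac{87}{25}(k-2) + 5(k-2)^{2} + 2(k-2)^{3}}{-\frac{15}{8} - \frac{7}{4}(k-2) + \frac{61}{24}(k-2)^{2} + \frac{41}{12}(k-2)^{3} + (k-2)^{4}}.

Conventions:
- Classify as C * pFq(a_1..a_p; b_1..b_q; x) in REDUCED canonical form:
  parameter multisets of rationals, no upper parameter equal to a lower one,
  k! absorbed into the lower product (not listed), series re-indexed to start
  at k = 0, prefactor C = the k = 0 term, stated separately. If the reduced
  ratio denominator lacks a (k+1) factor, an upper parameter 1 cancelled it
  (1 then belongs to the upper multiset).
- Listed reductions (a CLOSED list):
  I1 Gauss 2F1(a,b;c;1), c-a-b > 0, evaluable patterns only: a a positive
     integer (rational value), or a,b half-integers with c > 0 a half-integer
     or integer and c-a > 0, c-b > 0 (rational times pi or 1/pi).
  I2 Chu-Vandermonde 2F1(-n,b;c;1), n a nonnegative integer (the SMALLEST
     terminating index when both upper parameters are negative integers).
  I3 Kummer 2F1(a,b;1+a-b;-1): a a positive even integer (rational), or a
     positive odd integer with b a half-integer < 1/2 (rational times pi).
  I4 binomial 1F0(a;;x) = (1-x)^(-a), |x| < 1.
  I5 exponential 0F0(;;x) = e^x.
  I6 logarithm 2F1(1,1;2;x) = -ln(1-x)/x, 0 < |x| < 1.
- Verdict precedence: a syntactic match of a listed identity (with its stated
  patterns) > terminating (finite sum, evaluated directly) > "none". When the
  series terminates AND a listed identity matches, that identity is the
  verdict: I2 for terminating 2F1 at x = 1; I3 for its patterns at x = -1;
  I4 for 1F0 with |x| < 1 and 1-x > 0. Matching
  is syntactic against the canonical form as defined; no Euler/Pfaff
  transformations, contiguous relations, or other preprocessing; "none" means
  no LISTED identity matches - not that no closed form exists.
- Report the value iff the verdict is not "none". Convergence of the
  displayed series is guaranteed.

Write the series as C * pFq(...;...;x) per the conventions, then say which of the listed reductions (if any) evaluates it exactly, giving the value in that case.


Reduced: x = 2, 2F2, upper = {\frac{2}{5}, \frac{3}{5}}, lower = {-\frac{3}{4}, \frac{5}{3}}, C = -\frac{3}{8}. Verdict: none - this 2F2 at x = 2 matches no listed pattern, and upper {\frac{2}{5}, \frac{3}{5}} holds no stopper.

First insight: t_0 being -\frac{3}{8}, roots of the ratio polynomials (prefactor -3/8) are the negated parameters.
Adjacent-term ratio: r(k) = 2 * (k+\frac{2}{5}) (k+\frac{3}{5}) / [(k-\frac{3}{4}) (k+\frac{5}{3}) (k+1)] - poly over poly, x = 2 from leading terms; C = -\frac{3}{8} at k = 0.


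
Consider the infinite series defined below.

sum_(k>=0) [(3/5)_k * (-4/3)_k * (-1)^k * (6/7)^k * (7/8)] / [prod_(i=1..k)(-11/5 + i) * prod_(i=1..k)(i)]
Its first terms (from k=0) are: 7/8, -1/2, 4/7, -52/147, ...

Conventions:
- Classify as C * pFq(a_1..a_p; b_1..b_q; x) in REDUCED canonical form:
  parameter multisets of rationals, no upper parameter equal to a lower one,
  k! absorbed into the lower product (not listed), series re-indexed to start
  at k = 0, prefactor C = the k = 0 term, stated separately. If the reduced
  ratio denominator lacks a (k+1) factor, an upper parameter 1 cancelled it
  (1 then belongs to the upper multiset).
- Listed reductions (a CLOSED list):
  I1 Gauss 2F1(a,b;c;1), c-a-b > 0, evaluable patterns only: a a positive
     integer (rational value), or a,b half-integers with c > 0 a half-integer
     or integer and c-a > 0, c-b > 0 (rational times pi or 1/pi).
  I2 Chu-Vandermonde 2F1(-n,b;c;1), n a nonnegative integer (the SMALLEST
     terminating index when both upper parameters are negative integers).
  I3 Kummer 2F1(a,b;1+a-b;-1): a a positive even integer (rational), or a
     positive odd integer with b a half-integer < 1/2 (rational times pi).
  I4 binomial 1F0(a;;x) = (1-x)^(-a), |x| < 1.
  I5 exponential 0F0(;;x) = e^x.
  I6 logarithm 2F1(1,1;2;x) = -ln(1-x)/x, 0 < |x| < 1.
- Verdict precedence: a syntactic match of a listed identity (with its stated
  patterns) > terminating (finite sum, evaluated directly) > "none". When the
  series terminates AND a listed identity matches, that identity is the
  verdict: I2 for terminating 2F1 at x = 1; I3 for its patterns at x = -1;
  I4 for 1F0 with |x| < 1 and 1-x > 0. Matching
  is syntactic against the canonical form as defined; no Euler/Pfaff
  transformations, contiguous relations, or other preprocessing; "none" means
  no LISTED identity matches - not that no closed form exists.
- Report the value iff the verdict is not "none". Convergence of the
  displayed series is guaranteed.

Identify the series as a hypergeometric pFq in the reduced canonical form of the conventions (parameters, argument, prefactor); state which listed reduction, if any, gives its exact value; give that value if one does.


With C = 7/8: the canonical form is 2F1(-4/3, 3/5; -6/5; -6/7). Verdict: no listed reduction: x = -6/7 and upper {-4/3, 3/5} fail every I1-I6 pattern.

Key step: t_0 being 7/8, the (-1)^k factor (prefactor 7/8) folds into the argument's sign.
Term ratio: r(k) = (-6/7) * (k-4/3) (k+3/5) / [(k-6/5) (k+1)] - rational in k. x = (-6/7); t_0 = 7/8; negate the roots.


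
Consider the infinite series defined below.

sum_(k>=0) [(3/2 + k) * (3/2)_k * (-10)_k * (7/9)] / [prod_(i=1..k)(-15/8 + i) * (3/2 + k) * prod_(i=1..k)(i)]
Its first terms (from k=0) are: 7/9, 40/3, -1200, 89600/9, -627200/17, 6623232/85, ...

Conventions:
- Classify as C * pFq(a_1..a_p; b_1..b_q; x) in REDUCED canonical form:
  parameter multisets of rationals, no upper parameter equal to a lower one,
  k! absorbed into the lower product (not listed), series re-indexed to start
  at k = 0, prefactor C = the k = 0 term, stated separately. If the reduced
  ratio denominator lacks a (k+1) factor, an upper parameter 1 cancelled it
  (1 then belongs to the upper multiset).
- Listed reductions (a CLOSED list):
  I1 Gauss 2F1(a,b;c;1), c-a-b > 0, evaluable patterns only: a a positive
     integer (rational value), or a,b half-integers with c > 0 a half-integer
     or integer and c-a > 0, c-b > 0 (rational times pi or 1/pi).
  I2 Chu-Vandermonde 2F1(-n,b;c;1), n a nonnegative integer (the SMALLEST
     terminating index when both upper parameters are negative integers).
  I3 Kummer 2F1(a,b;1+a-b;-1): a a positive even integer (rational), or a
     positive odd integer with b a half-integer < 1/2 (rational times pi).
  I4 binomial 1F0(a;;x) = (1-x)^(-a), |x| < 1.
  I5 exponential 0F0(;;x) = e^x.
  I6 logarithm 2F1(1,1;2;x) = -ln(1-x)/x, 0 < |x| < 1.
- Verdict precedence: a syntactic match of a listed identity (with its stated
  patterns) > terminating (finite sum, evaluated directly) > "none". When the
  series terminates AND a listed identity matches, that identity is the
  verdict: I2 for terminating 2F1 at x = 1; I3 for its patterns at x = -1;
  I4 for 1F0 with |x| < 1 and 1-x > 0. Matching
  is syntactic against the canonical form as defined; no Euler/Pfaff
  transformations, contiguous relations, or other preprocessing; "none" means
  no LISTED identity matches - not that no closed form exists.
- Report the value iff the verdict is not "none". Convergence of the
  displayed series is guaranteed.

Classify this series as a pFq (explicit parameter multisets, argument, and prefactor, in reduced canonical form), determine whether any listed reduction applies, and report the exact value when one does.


x = 1 here; the reduced form reads 2F1, upper {-10, 3/2}, lower {-7/8}, C = 7/9. Verdict (x = 1): the Chu-Vandermonde identity I2 applies (terminating 2F1 at x = 1 with n = 10, b = 3/2, c = -7/8). Its exact value is 56869/219555.

First insight: x = 1 and the product of the first k integers (C = 7/9) is k!.
Term ratio: r(k) = 1 * (k-10) (k+3/2) / [(k-7/8) (k+1)] - rational; roots negated = parameters, x = 1, C = 7/9.


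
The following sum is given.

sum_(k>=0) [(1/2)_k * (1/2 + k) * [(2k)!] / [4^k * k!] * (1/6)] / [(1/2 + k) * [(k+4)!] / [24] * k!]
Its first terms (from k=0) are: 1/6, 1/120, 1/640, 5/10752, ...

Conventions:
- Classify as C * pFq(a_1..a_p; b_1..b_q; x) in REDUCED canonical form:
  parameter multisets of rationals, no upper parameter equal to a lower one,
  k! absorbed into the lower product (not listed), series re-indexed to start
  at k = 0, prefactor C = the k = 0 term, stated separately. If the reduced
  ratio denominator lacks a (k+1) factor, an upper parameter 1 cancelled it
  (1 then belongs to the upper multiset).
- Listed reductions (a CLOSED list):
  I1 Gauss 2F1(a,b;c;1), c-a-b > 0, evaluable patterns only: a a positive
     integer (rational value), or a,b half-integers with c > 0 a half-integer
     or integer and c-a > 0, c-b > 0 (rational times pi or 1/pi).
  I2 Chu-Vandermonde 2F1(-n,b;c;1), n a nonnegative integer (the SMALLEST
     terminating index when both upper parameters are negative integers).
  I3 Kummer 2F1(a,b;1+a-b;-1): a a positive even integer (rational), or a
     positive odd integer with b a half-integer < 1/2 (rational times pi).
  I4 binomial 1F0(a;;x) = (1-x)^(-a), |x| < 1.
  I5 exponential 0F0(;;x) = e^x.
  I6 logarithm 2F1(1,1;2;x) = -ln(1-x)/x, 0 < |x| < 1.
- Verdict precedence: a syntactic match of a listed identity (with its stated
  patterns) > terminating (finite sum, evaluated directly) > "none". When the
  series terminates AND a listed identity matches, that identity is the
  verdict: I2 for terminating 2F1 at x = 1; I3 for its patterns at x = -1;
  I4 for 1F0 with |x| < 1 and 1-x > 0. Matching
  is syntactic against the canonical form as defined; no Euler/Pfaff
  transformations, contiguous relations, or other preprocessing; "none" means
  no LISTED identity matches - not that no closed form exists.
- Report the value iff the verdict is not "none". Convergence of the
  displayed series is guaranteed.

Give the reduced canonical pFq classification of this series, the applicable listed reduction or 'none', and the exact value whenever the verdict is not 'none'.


Classification (C = 1/6): 2F1 with upper {1/2, 1/2}, lower {5}, argument x = 1. Verdict: Gauss's theorem I1 (half-integer case) applies (x = 1; upper {1/2, 1/2} half-integers, c = 5 in the evaluable pattern). Its exact value is (2048/3675) / pi.

The tell: t_0 being 1/6, the (2k)!/(4^k k!) block (C = 1/6, x = 1) is the Pochhammer (1/2)_k.
Consecutive-term ratio: r(k) = 1 * (k+1/2) (k+1/2) / [(k+5) (k+1)] - rational in k. x = 1; t_0 = 1/6; negate the roots.


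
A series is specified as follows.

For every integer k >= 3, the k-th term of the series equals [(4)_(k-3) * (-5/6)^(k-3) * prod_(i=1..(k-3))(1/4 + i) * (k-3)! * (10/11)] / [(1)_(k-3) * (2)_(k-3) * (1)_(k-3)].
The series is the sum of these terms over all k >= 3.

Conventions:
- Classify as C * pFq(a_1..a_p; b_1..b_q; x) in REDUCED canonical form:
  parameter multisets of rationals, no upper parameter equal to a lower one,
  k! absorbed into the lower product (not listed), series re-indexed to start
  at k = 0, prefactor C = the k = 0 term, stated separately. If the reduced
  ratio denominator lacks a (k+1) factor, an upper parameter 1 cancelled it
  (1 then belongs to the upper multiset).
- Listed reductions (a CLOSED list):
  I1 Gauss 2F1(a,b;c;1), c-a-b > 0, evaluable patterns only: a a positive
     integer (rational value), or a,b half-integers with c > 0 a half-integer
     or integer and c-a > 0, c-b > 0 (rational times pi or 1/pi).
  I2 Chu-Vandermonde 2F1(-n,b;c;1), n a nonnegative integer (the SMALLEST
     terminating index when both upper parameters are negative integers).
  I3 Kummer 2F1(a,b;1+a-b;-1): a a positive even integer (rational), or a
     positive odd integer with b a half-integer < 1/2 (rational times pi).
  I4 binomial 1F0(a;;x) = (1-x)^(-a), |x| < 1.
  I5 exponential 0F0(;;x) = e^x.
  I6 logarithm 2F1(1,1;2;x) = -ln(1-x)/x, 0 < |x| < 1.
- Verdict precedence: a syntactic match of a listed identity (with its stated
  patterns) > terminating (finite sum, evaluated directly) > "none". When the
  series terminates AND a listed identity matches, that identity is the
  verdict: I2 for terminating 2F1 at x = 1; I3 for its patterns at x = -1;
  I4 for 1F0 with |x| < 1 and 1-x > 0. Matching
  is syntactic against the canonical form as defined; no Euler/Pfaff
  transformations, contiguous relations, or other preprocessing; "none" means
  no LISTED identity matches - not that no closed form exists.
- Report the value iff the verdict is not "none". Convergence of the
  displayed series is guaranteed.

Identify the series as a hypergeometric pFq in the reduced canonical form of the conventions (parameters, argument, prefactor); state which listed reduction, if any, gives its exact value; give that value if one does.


Prefactor 10/11, argument -5/6: 2F1 with upper {5/4, 4} over lower {2}. Verdict: none (x = -5/6): each listed identity misses the multisets {5/4, 4} ; {2}.

Key observation: x = (-5/6) and (1)_k (prefactor 10/11) is k! itself.
Adjacent-term ratio: r(k) = (-5/6) * (k+5/4) (k+4) / [(k+2) (k+1)] - poly over poly, x = (-5/6) from leading terms; C = 10/11 at k = 0.


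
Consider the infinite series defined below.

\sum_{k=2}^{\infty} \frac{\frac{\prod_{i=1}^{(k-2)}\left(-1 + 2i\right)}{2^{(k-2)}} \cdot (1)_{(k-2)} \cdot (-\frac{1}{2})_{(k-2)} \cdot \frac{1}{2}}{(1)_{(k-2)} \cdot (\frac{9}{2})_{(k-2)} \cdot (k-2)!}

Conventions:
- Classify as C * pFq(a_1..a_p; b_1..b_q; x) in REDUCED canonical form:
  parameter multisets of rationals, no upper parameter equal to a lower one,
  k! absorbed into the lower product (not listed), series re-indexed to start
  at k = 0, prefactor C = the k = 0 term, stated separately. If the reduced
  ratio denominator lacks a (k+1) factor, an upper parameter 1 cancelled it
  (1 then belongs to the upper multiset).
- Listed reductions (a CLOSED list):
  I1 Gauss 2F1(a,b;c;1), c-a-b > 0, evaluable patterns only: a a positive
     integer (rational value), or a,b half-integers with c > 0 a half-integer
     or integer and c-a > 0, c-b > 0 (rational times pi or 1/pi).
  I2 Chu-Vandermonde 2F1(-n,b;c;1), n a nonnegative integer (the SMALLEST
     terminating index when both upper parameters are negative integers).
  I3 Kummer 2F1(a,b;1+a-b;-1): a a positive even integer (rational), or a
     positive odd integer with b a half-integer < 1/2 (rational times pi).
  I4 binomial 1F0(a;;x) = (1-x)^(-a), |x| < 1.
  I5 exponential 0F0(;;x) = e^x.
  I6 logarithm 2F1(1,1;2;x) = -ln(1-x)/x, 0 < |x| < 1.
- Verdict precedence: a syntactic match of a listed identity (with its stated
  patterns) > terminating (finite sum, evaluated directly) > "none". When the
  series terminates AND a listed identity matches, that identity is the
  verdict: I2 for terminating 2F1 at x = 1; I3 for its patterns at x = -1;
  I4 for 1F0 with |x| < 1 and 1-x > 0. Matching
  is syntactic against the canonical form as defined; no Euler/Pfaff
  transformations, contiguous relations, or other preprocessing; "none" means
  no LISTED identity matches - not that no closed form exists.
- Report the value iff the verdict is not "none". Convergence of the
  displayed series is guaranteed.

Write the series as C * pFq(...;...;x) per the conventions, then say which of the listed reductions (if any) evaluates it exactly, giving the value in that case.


x = 1 here; the reduced form reads 2F1, upper {-\frac{1}{2}, \frac{1}{2}}, lower {\frac{9}{2}}, C = \frac{1}{2}. Verdict: this is Gauss's theorem I1 (half-integer case) (x = 1; upper {-\frac{1}{2}, \frac{1}{2}} half-integers, c = \frac{9}{2} in the evaluable pattern). Hence: \frac{1225}{8192} \cdot \pi.

Key observation: t_0 being \frac{1}{2}, the parameter 1 appears in both the upper and lower lists and cancels.
Term ratio: r(k) = 1 * (k-\frac{1}{2}) (k+\frac{1}{2}) / [(k+\frac{9}{2}) (k+1)] - rational in k, leading ratio 1; with t_0 = \frac{1}{2}, classification follows.


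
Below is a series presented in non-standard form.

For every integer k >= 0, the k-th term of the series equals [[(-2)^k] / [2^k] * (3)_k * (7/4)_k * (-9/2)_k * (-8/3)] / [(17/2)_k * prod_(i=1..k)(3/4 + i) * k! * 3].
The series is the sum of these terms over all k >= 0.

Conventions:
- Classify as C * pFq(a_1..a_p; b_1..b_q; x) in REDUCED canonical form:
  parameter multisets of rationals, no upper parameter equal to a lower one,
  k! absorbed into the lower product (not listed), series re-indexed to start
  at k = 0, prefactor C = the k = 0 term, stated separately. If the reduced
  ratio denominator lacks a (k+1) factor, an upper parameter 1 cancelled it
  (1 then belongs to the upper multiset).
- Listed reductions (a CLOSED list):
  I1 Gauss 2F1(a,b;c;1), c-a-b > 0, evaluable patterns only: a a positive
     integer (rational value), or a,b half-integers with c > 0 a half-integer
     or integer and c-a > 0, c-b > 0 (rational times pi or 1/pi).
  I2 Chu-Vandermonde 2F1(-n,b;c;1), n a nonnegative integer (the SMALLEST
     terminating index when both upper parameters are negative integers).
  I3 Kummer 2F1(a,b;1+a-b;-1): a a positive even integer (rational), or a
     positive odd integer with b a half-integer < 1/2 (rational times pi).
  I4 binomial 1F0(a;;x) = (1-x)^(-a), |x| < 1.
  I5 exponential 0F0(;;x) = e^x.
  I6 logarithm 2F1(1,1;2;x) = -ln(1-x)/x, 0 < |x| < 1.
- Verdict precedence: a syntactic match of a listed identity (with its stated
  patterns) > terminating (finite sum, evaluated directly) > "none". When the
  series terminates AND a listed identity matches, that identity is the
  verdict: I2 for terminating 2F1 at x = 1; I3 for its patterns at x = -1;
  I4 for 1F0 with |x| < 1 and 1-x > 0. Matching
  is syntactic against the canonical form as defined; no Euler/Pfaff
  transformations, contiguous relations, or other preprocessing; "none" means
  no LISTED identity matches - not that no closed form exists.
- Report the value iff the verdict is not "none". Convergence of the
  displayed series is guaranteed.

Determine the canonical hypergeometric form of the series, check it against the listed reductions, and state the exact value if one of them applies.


Prefactor -8/9, argument -1: 2F1 with upper {-9/2, 3} over lower {17/2}. Verdict: the Kummer evaluation I3 applies (x = -1; c = 17/2 equals 1+a-b for upper {-9/2, 3}: listed pattern). Exact value: (-5005/4096) * pi.

Key observation: t_0 being -8/9, the parameter 7/4 appears in both the upper and lower lists and cancels.
Consecutive-term ratio: r(k) = (-1) * (k-9/2) (k+3) / [(k+17/2) (k+1)] - poly over poly, x = (-1) from leading terms; C = -8/9 at k = 0.


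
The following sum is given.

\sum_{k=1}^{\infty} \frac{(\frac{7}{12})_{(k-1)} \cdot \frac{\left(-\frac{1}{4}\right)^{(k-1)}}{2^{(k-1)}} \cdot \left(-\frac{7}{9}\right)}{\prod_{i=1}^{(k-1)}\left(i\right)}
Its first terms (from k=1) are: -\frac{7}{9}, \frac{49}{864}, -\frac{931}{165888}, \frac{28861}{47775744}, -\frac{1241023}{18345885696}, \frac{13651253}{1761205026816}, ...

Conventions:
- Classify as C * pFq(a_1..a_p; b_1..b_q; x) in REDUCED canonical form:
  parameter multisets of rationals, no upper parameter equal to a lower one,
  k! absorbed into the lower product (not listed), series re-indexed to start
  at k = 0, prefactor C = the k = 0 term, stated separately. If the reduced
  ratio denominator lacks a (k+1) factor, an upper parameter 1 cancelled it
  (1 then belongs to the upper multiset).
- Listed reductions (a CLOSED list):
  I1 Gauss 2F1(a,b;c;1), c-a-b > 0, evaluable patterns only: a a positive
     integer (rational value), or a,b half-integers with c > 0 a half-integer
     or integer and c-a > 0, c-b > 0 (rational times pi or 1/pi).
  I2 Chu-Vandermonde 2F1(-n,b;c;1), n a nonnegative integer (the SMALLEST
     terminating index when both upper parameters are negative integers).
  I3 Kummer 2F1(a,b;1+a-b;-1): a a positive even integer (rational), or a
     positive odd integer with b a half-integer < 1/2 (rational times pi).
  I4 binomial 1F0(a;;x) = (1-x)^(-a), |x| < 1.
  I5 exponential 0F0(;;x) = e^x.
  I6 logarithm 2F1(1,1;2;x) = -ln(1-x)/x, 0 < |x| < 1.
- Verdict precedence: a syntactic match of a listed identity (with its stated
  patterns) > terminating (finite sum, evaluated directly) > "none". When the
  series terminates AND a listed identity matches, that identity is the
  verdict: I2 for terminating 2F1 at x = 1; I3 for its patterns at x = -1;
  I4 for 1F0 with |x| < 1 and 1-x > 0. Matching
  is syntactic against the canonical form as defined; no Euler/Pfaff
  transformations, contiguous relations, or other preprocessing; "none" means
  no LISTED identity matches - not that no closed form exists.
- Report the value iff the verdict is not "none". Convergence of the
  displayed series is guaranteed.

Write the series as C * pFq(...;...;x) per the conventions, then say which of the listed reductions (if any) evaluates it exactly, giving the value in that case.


Prefactor -\frac{7}{9}, argument -\frac{1}{8}: 1F0 with upper {\frac{7}{12}} over lower {-}. Verdict: the binomial series (I4) fires (the 1F0 binomial series: exponent -7/12, x = -\frac{1}{8}). Hence: \left(-\frac{7}{9}\right) \cdot \left(\frac{9}{8}\right)^{-\frac{7}{12}}.

Structural cue: from the first term -\frac{7}{9}: the product of the first k integers (prefactor -7/9) is k!.
Ratio: r(k) = -\frac{1}{8} * (k+\frac{7}{12}) / [(k+1)] - rational in k. x = -\frac{1}{8}; t_0 = -\frac{7}{9}; negate the roots.


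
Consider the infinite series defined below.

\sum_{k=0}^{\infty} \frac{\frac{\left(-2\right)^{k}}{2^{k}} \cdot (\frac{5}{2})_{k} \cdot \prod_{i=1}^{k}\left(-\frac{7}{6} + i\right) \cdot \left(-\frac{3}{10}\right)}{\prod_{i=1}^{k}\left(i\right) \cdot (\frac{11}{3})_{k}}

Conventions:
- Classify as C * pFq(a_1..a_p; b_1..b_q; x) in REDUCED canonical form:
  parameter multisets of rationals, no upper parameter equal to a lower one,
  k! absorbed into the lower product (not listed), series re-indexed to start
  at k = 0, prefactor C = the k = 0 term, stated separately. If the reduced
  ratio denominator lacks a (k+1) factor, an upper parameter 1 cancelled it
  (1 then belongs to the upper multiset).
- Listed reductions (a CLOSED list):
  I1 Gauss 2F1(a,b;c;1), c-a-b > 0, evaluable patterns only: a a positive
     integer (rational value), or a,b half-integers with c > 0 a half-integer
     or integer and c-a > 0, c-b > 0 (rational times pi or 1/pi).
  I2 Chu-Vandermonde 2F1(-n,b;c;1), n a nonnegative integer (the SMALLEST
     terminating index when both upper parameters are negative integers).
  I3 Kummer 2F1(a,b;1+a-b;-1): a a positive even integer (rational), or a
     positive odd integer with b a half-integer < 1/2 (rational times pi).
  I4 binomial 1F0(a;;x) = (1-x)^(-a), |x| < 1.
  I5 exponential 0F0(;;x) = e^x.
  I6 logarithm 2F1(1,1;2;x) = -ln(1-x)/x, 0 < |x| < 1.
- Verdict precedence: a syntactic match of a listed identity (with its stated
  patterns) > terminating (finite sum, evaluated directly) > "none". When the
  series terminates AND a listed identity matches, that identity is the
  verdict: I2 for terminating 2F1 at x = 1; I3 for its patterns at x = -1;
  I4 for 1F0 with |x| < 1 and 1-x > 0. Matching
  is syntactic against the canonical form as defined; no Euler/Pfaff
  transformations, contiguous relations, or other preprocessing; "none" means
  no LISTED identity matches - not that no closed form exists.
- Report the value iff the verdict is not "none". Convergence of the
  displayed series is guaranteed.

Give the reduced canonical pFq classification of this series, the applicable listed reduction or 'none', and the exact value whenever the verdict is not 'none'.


x = -1 here; the reduced form reads 2F1, upper {-\frac{1}{6}, \frac{5}{2}}, lower {\frac{11}{3}}, C = -\frac{3}{10}. Verdict: none. No listed pattern accepts 2F1(-\frac{1}{6}, \frac{5}{2}; \frac{11}{3}; -1).

The tell: t_0 being -\frac{3}{10}, the running product (C = -3/10, x = -1) telescopes to a rising factorial.
Term ratio: r(k) = -1 * (k-\frac{1}{6}) (k+\frac{5}{2}) / [(k+\frac{11}{3}) (k+1)] - rational in k, leading ratio -1; with t_0 = -\frac{3}{10}, classification follows.


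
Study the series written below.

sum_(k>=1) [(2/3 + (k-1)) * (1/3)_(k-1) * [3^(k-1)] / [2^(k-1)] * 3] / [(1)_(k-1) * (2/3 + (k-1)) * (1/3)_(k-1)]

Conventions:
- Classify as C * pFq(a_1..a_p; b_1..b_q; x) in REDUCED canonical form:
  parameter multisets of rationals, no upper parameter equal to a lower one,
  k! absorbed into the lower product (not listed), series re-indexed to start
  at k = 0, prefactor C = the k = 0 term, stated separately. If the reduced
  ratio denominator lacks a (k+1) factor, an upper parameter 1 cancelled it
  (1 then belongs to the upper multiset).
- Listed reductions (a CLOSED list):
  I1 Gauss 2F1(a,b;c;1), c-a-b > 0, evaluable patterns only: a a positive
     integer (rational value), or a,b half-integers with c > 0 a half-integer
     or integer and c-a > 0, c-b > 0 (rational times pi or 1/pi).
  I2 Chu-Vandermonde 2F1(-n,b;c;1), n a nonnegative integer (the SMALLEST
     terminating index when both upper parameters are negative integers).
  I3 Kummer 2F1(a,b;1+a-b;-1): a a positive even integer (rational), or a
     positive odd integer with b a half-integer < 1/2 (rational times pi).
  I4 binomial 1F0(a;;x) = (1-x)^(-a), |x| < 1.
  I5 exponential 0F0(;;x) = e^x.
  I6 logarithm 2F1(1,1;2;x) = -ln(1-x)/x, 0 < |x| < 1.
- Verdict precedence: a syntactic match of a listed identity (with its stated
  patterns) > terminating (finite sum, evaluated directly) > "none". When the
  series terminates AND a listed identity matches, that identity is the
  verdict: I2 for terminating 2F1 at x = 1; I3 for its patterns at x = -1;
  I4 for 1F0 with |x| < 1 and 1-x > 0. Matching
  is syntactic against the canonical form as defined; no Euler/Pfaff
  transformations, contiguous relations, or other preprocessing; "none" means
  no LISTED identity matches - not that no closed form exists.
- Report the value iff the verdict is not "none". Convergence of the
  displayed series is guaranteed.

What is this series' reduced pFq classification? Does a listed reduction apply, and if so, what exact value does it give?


The series (x = 3/2) is 0F0: upper {-}, lower {-}, prefactor 3. Verdict: the I5 exponential reduction fires (the 0F0 exponential series at x = 3/2). Exact value: 3 * e^(3/2).

Key step: t_0 = 3 here, and (1)_k (C = 3) is k! itself.
Step ratio: r(k) = (3/2) * 1 / [(k+1)] - rational in k, leading ratio (3/2); with t_0 = 3, classification follows.


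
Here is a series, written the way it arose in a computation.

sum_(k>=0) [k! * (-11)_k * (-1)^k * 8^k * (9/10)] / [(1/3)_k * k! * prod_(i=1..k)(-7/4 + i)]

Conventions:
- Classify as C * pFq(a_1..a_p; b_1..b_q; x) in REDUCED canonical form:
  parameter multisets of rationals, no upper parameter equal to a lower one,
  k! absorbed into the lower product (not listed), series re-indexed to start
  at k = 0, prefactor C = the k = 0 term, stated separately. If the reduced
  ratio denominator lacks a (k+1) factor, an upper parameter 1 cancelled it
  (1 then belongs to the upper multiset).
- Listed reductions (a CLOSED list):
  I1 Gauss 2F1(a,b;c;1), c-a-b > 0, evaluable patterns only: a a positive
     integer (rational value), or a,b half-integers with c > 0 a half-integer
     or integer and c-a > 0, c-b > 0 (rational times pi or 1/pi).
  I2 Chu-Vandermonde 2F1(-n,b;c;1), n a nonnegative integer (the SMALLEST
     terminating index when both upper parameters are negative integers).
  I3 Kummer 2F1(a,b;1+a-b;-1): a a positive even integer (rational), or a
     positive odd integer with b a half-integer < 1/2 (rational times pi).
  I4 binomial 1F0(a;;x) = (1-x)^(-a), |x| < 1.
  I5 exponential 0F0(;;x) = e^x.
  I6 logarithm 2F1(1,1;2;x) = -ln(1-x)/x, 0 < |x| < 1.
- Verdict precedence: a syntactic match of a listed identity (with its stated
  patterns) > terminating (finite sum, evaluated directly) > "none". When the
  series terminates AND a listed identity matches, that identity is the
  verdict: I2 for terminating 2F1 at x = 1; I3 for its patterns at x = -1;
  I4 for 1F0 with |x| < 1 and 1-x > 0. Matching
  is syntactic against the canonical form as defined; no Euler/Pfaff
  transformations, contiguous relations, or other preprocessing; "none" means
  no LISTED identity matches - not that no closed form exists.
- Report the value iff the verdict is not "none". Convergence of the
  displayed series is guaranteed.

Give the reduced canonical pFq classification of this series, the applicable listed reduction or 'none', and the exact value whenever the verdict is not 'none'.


This is 9/10 * 2F2(-11, 1; -3/4, 1/3; -8) in reduced canonical form. Verdict: terminating - upper -11 stops the sum at k = 11; the 12 terms are added exactly. Sum: -304261578170865467517699/556066510431250.

Key observation: from the first term 9/10: the lower running product (C = 9/10, x = -8) is a rising factorial.
Adjacent-term ratio: r(k) = (-8) * (k-11) (k+1) / [(k-3/4) (k+1/3) (k+1)] - rational in k, leading ratio (-8); with t_0 = 9/10, classification follows.


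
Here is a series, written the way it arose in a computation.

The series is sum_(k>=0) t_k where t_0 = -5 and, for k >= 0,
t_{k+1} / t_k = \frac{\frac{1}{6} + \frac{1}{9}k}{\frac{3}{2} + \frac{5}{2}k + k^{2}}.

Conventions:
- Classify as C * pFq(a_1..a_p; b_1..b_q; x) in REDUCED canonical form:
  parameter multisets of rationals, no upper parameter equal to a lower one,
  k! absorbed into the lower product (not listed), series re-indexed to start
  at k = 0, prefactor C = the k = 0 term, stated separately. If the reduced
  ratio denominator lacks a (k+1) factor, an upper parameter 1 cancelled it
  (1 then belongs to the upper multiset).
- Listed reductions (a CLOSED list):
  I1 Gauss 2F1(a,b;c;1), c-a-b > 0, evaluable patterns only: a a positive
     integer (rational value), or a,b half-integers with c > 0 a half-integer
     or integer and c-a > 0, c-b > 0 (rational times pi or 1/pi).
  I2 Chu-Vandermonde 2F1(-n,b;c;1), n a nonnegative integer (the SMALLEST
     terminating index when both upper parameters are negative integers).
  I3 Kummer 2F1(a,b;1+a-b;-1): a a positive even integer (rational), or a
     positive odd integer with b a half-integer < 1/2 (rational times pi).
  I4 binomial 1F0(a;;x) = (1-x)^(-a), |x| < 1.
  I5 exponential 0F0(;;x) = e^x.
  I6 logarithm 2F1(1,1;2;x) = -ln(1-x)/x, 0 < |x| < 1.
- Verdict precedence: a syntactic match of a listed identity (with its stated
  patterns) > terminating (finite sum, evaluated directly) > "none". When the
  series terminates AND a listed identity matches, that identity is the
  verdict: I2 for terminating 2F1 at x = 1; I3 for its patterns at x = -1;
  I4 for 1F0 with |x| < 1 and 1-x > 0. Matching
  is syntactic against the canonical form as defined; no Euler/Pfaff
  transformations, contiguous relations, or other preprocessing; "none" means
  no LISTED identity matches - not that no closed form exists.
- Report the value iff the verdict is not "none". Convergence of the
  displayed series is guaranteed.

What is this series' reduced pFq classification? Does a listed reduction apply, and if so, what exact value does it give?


This is -5 * 0F0(-; -; \frac{1}{9}) in reduced canonical form. Verdict: the exponential series (I5) fires (the 0F0 exponential series at x = \frac{1}{9}). Hence: \left(-5\right) \cdot e^{\frac{1}{9}}.

The tell: x = \frac{1}{9} and the expanded ratio factors over Q; C = -5, x = 1/9, roots give parameters.
Consecutive-term ratio: r(k) = \frac{1}{9} * 1 / [(k+1)] - rational in k. x = \frac{1}{9}; t_0 = -5; negate the roots.
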